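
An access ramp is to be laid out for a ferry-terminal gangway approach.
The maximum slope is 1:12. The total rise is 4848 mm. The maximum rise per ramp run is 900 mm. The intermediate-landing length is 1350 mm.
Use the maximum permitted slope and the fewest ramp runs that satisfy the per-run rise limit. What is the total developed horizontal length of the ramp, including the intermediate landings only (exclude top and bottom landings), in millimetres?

64926 mm

4848 / 900 = 5.39, so 6 ramp runs are needed. That means 5 intermediate landings.
Ramp run (horizontal) at 1:12: 4848 × 12 = 58176 mm.
Intermediate landings: 5 × 1350 = 6750 mm.
Developed length = 58176 + 6750 = 64926 mm.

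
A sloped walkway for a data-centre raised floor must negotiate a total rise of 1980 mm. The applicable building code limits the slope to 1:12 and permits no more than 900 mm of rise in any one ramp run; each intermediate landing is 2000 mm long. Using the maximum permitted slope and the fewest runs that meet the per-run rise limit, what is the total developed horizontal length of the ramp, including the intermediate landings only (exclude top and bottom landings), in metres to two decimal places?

At most 900 each: 1980/900 = 2.20, giving 3 ramp runs. That means 2 intermediate landings.
Horizontal run for 1980 mm of rise at 1:12 is 1980 × 12 = 23760 mm.
Intermediate landings: 2 × 2000 = 4000 mm.
Developed length = 23760 + 4000 = 27760 mm.
= 27.76 m.

27.76 m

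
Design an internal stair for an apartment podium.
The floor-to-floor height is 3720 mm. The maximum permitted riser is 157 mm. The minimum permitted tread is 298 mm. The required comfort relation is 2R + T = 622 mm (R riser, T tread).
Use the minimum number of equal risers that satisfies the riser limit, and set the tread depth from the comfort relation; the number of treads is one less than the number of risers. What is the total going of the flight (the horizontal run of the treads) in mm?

7176 mm

At most 157 each: 3720/157 = 23.69, giving 24 risers.
Each riser is 3720/24 = 155 mm (≤ 157 mm).
T = 622 − 2·155 = 312 mm, which satisfies the 298 mm minimum.
Going = (24 − 1) × 312 = 7176 mm.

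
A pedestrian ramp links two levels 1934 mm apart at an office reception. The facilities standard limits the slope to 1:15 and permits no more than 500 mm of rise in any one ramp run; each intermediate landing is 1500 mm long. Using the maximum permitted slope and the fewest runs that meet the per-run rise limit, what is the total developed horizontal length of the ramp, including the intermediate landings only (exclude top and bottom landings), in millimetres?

33510 mm

At most 500 each: 1934/500 = 3.87, giving 4 ramp runs. That means 3 intermediate landings.
Ramp run (horizontal) at 1:15: 1934 × 15 = 29010 mm.
3 intermediate landings contribute 3 × 1500 = 4500 mm.
Total developed length = 29010 + 4500 = 33510 mm.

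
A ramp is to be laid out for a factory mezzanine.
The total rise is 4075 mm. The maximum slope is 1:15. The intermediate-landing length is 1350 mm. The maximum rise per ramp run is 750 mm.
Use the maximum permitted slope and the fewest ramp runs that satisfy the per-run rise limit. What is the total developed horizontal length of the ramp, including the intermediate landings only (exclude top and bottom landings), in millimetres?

67875 mm

At most 750 each: 4075/750 = 5.43, giving 6 ramp runs. That means 5 intermediate landings.
Ramp run (horizontal) at 1:15: 4075 × 15 = 61125 mm.
Intermediate landings: 5 × 1350 = 6750 mm.
Total developed length = 61125 + 6750 = 67875 mm.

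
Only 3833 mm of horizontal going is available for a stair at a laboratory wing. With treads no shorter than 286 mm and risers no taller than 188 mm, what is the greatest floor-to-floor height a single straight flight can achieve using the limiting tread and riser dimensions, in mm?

2632 mm

Treads that fit: ⌊3833 / 286⌋ = 13.
Risers = treads + 1 = 14.
Maximum height = 14 × 188 = 2632 mm.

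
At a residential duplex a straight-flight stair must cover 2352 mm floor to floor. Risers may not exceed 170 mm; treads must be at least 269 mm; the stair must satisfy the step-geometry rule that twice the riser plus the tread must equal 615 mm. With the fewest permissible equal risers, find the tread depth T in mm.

2352 / 170 = 13.84, so 14 risers are needed.
Riser R = 2352 / 14 = 168 mm, within the 170 mm limit.
T = 615 − 2·168 = 279 mm, which satisfies the 269 mm minimum.

279 mm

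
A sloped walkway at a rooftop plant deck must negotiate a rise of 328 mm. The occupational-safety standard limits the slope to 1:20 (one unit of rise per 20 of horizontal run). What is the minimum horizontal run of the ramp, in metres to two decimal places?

6.56 m

Run = rise × 20 = 328 × 20 = 6560 mm.
6560 mm = 6.56 m.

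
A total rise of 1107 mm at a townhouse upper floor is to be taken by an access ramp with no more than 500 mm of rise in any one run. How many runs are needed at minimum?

At most 500 each: 1107/500 = 2.21, giving 3 ramp runs.

3 runs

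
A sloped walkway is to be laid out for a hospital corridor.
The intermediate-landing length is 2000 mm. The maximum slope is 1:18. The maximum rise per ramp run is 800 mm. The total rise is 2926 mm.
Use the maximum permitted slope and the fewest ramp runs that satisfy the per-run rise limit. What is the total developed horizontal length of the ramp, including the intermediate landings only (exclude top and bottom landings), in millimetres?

2926 / 800 = 3.66, so 4 ramp runs are needed. That means 3 intermediate landings.
Horizontal run for 2926 mm of rise at 1:18 is 2926 × 18 = 52668 mm.
3 intermediate landings contribute 3 × 2000 = 6000 mm.
Developed length = 52668 + 6000 = 58668 mm.

58668 mm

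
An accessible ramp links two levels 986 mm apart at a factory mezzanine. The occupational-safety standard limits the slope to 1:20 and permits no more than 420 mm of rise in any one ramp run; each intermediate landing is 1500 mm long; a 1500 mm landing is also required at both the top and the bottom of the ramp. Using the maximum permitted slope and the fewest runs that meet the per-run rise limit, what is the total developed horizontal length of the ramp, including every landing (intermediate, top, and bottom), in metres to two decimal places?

25.72 m

986 / 420 = 2.348 → round up to 3 ramp runs. That means 2 intermediate landings.
Ramp run (horizontal) at 1:20: 986 × 20 = 19720 mm.
2 intermediate landings contribute 2 × 1500 = 3000 mm.
Top and bottom landings: 2 × 1500 = 3000 mm.
Total = 19720 + 3000 + 3000 = 25720 mm.
= 25.72 m.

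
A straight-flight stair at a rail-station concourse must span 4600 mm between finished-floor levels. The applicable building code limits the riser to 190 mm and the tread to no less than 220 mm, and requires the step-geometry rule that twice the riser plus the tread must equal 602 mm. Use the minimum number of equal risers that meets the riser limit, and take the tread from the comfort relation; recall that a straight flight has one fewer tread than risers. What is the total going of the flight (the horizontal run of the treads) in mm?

5616 mm

At most 190 each: 4600/190 = 24.21, giving 25 risers.
Each riser is 4600/25 = 184 mm (≤ 190 mm).
Tread T = 602 − 2 × 184 = 234 mm (≥ 220 mm).
25 risers give 24 treads; going = 24 × 234 = 5616 mm.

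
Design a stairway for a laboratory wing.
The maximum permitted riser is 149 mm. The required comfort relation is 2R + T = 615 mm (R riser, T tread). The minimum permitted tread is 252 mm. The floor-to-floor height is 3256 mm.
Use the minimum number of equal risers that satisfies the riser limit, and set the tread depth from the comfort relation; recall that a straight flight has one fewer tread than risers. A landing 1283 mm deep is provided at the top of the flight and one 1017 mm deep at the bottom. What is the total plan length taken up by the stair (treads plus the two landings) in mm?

3256 / 149 = 21.852 → round up to 22 risers.
R = 3256 ÷ 22 = 148 mm.
Tread T = 615 − 2 × 148 = 319 mm (≥ 252 mm).
Treads = 22 − 1 = 21; going = 21 × 319 = 6699 mm.
Add landings: 6699 + 1283 + 1017 = 8999 mm.

8999 mm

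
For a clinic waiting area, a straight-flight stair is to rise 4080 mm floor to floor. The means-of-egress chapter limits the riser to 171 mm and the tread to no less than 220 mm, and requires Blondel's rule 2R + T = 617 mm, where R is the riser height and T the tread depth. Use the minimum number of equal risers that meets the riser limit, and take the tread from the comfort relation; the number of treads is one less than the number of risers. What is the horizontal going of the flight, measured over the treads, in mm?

6371 mm

4080 / 171 = 23.86, so 24 risers are needed.
Riser R = 4080 / 24 = 170 mm, within the 171 mm limit.
T = 617 − 2·170 = 277 mm, which satisfies the 220 mm minimum.
24 risers give 23 treads; going = 23 × 277 = 6371 mm.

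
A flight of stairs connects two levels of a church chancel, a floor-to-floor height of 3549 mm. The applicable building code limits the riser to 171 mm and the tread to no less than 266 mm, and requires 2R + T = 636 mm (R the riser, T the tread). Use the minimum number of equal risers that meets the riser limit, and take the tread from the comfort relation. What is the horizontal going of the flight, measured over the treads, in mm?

5960 mm

3549 / 171 = 20.754 → round up to 21 risers.
R = 3549 ÷ 21 = 169 mm.
From 2R + T = 636: T = 636 − 338 = 298 mm.
21 risers give 20 treads; going = 20 × 298 = 5960 mm.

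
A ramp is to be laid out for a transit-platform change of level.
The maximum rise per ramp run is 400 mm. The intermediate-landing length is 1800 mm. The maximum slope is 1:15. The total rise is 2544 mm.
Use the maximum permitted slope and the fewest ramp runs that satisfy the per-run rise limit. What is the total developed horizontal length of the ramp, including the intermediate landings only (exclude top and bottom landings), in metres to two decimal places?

2544 / 400 = 6.36, so 7 ramp runs are needed. That means 6 intermediate landings.
Ramp run (horizontal) at 1:15: 2544 × 15 = 38160 mm.
Intermediate landings: 6 × 1800 = 10800 mm.
Developed length = 38160 + 10800 = 48960 mm.
= 48.96 m.

48.96 m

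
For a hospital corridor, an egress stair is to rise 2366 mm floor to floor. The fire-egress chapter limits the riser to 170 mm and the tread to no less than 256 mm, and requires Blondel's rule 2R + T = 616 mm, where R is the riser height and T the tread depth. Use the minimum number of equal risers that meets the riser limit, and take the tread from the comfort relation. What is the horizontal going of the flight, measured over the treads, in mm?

3614 mm

2366 / 170 = 13.918 → round up to 14 risers.
R = 2366 ÷ 14 = 169 mm.
From 2R + T = 616: T = 616 − 338 = 278 mm.
Treads = 14 − 1 = 13; going = 13 × 278 = 3614 mm.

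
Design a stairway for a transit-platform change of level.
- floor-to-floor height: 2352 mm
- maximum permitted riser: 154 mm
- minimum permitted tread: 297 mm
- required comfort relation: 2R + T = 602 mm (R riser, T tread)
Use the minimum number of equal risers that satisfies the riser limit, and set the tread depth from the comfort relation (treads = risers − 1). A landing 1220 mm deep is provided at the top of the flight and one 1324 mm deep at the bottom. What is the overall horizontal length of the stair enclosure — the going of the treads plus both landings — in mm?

⌈2352/154⌉ = 16 risers.
Each riser is 2352/16 = 147 mm (≤ 154 mm).
Tread T = 602 − 2 × 147 = 308 mm (≥ 297 mm).
Going = (16 − 1) × 308 = 4620 mm.
Add landings: 4620 + 1220 + 1324 = 7164 mm.

7164 mm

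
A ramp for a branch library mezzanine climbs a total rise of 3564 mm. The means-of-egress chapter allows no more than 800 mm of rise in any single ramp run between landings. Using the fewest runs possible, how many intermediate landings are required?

4 intermediate landings

3564 / 800 = 4.455 → round up to 5 ramp runs.
5 runs are separated by 4 intermediate landings.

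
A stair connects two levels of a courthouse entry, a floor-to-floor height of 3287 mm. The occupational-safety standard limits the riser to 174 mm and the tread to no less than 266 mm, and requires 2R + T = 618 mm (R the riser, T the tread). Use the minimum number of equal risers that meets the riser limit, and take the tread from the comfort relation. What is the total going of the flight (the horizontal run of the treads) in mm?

4896 mm

3287 / 174 = 18.891 → round up to 19 risers.
Each riser is 3287/19 = 173 mm (≤ 174 mm).
T = 618 − 2·173 = 272 mm, which satisfies the 266 mm minimum.
19 risers give 18 treads; going = 18 × 272 = 4896 mm.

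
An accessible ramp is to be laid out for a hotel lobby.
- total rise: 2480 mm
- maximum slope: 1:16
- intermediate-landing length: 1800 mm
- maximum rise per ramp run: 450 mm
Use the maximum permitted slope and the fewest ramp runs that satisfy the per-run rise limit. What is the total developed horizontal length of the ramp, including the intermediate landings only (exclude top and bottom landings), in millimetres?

At most 450 each: 2480/450 = 5.51, giving 6 ramp runs. That means 5 intermediate landings.
Ramp run (horizontal) at 1:16: 2480 × 16 = 39680 mm.
Intermediate landings: 5 × 1800 = 9000 mm.
Total developed length = 39680 + 9000 = 48680 mm.

48680 mm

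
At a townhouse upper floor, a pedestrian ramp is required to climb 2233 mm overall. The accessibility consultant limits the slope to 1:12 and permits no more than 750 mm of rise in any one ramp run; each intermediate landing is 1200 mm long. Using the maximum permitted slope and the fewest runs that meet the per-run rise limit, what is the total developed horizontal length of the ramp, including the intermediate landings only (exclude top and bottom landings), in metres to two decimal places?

2233 / 750 = 2.977 → round up to 3 ramp runs. That means 2 intermediate landings.
Ramp run (horizontal) at 1:12: 2233 × 12 = 26796 mm.
2 intermediate landings contribute 2 × 1200 = 2400 mm.
Total developed length = 26796 + 2400 = 29196 mm.
= 29.20 m.

29.20 m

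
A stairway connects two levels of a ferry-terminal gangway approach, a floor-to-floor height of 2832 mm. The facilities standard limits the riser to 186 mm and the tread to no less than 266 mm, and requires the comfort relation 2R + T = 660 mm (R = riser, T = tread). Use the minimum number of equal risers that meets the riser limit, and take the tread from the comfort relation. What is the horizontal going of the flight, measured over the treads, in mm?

4590 mm

⌈2832/186⌉ = 16 risers.
R = 2832 ÷ 16 = 177 mm.
T = 660 − 2·177 = 306 mm, which satisfies the 266 mm minimum.
Treads = 16 − 1 = 15; going = 15 × 306 = 4590 mm.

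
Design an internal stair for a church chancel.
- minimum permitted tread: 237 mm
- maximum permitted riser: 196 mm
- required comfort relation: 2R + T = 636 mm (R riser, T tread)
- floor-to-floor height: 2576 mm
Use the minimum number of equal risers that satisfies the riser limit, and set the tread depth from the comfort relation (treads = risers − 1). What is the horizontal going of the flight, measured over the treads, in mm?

2576 / 196 = 13.14, so 14 risers are needed.
R = 2576 ÷ 14 = 184 mm.
Tread T = 636 − 2 × 184 = 268 mm (≥ 237 mm).
14 risers give 13 treads; going = 13 × 268 = 3484 mm.

3484 mm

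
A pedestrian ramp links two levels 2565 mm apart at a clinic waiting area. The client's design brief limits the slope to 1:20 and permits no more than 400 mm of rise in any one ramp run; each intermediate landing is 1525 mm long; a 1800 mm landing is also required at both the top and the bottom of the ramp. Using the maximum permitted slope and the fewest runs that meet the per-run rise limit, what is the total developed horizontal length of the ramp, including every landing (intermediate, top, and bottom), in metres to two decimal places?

At most 400 each: 2565/400 = 6.41, giving 7 ramp runs. That means 6 intermediate landings.
Ramp run (horizontal) at 1:20: 2565 × 20 = 51300 mm.
6 intermediate landings contribute 6 × 1525 = 9150 mm.
Top and bottom landings: 2 × 1800 = 3600 mm.
Total = 51300 + 9150 + 3600 = 64050 mm.
= 64.05 m.

64.05 m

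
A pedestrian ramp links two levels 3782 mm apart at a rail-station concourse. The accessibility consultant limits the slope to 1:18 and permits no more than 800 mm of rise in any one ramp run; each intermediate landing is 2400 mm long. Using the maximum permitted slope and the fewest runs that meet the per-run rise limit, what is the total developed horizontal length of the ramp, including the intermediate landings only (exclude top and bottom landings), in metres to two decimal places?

77.68 m

3782 / 800 = 4.73, so 5 ramp runs are needed. That means 4 intermediate landings.
Horizontal run for 3782 mm of rise at 1:18 is 3782 × 18 = 68076 mm.
Intermediate landings: 4 × 2400 = 9600 mm.
Total developed length = 68076 + 9600 = 77676 mm.
= 77.68 m.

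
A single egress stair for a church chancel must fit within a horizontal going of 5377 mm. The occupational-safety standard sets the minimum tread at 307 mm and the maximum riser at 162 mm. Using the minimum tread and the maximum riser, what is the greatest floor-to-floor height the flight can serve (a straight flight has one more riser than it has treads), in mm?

5377 / 307 = 17.51, so 17 treads fit.
Risers = treads + 1 = 18.
Maximum height = 18 × 162 = 2916 mm.

2916 mm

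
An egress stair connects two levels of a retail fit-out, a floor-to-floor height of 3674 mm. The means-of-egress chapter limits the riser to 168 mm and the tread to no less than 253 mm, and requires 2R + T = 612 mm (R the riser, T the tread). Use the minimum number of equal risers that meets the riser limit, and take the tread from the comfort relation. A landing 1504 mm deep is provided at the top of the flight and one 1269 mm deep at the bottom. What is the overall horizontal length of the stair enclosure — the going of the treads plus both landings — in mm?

8611 mm

3674 / 168 = 21.869 → round up to 22 risers.
R = 3674 ÷ 22 = 167 mm.
Tread T = 612 − 2 × 167 = 278 mm (≥ 253 mm).
22 risers give 21 treads; going = 21 × 278 = 5838 mm.
Enclosure = 5838 + 1504 + 1269 = 8611 mm.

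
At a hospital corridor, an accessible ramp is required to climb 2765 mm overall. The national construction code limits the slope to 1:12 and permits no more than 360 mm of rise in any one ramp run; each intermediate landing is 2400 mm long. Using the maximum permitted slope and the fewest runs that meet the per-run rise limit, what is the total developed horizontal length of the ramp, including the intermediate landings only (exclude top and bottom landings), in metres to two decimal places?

2765 / 360 = 7.681 → round up to 8 ramp runs. That means 7 intermediate landings.
Horizontal run for 2765 mm of rise at 1:12 is 2765 × 12 = 33180 mm.
7 intermediate landings contribute 7 × 2400 = 16800 mm.
Total developed length = 33180 + 16800 = 49980 mm.
= 49.98 m.

49.98 m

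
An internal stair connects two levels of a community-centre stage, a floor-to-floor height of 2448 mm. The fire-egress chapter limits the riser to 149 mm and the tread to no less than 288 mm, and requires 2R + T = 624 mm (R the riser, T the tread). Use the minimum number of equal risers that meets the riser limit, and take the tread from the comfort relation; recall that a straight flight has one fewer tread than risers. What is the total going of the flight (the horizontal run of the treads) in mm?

5376 mm

At most 149 each: 2448/149 = 16.43, giving 17 risers.
Each riser is 2448/17 = 144 mm (≤ 149 mm).
From 2R + T = 624: T = 624 − 288 = 336 mm.
17 risers give 16 treads; going = 16 × 336 = 5376 mm.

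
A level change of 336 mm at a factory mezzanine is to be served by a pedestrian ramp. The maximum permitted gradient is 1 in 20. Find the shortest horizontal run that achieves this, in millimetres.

6720 mm

Run = rise × 20 = 336 × 20 = 6720 mm.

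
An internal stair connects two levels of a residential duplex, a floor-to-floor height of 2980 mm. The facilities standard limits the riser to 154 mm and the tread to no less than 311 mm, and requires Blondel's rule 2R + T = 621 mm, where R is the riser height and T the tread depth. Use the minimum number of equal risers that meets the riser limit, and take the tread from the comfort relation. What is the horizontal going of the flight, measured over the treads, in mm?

At most 154 each: 2980/154 = 19.35, giving 20 risers.
Riser R = 2980 / 20 = 149 mm, within the 154 mm limit.
T = 621 − 2·149 = 323 mm, which satisfies the 311 mm minimum.
Treads = 20 − 1 = 19; going = 19 × 323 = 6137 mm.

6137 mm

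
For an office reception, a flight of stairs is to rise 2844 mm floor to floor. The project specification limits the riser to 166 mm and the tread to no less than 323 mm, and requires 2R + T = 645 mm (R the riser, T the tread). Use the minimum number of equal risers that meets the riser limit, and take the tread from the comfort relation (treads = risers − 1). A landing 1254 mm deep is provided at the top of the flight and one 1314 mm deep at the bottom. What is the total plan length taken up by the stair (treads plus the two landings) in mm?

At most 166 each: 2844/166 = 17.13, giving 18 risers.
R = 2844 ÷ 18 = 158 mm.
Tread T = 645 − 2 × 158 = 329 mm (≥ 323 mm).
18 risers give 17 treads; going = 17 × 329 = 5593 mm.
Enclosure = 5593 + 1254 + 1314 = 8161 mm.

8161 mm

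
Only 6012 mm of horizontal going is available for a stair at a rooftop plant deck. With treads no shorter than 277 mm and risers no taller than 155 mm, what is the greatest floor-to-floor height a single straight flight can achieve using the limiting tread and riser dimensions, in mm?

Treads that fit: ⌊6012 / 277⌋ = 21.
Risers = treads + 1 = 22.
Maximum height = 22 × 155 = 3410 mm.

3410 mm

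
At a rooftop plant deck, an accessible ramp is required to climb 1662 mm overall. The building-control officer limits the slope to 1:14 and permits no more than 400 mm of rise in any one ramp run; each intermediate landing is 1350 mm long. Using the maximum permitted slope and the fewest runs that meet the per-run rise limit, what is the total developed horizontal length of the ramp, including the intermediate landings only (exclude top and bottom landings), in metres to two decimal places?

⌈1662/400⌉ = 5 ramp runs. That means 4 intermediate landings.
Ramp run (horizontal) at 1:14: 1662 × 14 = 23268 mm.
Intermediate landings: 4 × 1350 = 5400 mm.
Total developed length = 23268 + 5400 = 28668 mm.
= 28.67 m.

28.67 m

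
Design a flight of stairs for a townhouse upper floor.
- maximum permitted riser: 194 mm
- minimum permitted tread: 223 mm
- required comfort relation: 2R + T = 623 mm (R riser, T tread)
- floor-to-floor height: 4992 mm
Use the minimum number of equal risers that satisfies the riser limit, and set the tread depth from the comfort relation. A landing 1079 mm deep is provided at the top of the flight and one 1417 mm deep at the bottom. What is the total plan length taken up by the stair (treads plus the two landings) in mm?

⌈4992/194⌉ = 26 risers.
Each riser is 4992/26 = 192 mm (≤ 194 mm).
From 2R + T = 623: T = 623 − 384 = 239 mm.
Treads = 26 − 1 = 25; going = 25 × 239 = 5975 mm.
Enclosure = 5975 + 1079 + 1417 = 8471 mm.

8471 mm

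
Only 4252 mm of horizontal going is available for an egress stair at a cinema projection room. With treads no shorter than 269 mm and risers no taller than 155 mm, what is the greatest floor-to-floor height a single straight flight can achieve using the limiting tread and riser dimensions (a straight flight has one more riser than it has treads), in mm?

2480 mm

Treads that fit: ⌊4252 / 269⌋ = 15.
Risers = treads + 1 = 16.
Maximum height = 16 × 155 = 2480 mm.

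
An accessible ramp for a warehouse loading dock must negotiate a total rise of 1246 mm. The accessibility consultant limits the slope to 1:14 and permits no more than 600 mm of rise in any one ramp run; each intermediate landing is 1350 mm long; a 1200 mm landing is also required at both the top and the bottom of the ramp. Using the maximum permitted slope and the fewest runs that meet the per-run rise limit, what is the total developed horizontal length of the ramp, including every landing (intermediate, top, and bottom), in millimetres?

22544 mm

1246 / 600 = 2.077 → round up to 3 ramp runs. That means 2 intermediate landings.
Ramp run (horizontal) at 1:14: 1246 × 14 = 17444 mm.
Intermediate landings: 2 × 1350 = 2700 mm.
Top and bottom landings: 2 × 1200 = 2400 mm.
Total = 17444 + 2700 + 2400 = 22544 mm.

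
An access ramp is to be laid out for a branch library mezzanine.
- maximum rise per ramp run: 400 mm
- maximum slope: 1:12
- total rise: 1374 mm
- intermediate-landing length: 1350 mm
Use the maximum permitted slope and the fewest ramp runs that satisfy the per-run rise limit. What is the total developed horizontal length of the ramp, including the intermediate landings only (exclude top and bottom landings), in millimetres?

⌈1374/400⌉ = 4 ramp runs. That means 3 intermediate landings.
Ramp run (horizontal) at 1:12: 1374 × 12 = 16488 mm.
3 intermediate landings contribute 3 × 1350 = 4050 mm.
Total developed length = 16488 + 4050 = 20538 mm.

20538 mm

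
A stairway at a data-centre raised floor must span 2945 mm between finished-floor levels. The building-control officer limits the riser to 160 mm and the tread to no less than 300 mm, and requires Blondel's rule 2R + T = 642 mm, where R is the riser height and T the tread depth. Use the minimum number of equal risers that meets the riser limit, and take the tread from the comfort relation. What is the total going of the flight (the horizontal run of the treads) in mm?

5976 mm

⌈2945/160⌉ = 19 risers.
R = 2945 ÷ 19 = 155 mm.
T = 642 − 2·155 = 332 mm, which satisfies the 300 mm minimum.
19 risers give 18 treads; going = 18 × 332 = 5976 mm.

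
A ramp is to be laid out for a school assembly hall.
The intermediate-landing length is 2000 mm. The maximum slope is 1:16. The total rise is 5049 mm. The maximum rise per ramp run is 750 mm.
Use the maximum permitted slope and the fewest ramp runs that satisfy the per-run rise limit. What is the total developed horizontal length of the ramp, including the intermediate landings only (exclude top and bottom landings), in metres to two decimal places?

92.78 m

At most 750 each: 5049/750 = 6.73, giving 7 ramp runs. That means 6 intermediate landings.
Ramp run (horizontal) at 1:16: 5049 × 16 = 80784 mm.
6 intermediate landings contribute 6 × 2000 = 12000 mm.
Developed length = 80784 + 12000 = 92784 mm.
= 92.78 m.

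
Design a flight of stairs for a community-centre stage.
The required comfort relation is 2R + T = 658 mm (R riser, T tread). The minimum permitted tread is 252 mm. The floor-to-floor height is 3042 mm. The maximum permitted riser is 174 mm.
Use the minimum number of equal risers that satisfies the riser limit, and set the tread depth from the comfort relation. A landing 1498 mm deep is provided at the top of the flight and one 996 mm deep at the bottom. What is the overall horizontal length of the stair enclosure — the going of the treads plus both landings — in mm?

3042 / 174 = 17.483 → round up to 18 risers.
R = 3042 ÷ 18 = 169 mm.
From 2R + T = 658: T = 658 − 338 = 320 mm.
18 risers give 17 treads; going = 17 × 320 = 5440 mm.
Enclosure = 5440 + 1498 + 996 = 7934 mm.

7934 mm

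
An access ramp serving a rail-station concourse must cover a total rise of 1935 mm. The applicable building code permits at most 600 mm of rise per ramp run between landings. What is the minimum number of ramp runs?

At most 600 each: 1935/600 = 3.23, giving 4 ramp runs.

4 runs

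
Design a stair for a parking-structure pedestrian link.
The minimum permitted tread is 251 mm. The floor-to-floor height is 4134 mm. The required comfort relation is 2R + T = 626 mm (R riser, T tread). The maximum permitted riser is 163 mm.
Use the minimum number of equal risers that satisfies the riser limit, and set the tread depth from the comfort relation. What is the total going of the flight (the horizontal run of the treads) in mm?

⌈4134/163⌉ = 26 risers.
Riser R = 4134 / 26 = 159 mm, within the 163 mm limit.
T = 626 − 2·159 = 308 mm, which satisfies the 251 mm minimum.
26 risers give 25 treads; going = 25 × 308 = 7700 mm.

7700 mm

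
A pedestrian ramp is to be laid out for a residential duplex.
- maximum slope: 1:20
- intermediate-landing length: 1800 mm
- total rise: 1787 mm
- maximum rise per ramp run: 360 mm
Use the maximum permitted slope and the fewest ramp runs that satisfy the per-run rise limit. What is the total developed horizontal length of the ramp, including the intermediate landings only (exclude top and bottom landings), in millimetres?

42940 mm

1787 / 360 = 4.964 → round up to 5 ramp runs. That means 4 intermediate landings.
Horizontal run for 1787 mm of rise at 1:20 is 1787 × 20 = 35740 mm.
Intermediate landings: 4 × 1800 = 7200 mm.
Total developed length = 35740 + 7200 = 42940 mm.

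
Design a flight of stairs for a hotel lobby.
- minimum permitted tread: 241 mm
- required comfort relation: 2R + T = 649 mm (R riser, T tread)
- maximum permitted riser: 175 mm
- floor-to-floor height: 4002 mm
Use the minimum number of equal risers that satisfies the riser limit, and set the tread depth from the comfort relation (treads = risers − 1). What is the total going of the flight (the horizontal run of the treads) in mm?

4002 / 175 = 22.87, so 23 risers are needed.
Each riser is 4002/23 = 174 mm (≤ 175 mm).
T = 649 − 2·174 = 301 mm, which satisfies the 241 mm minimum.
Treads = 23 − 1 = 22; going = 22 × 301 = 6622 mm.

6622 mm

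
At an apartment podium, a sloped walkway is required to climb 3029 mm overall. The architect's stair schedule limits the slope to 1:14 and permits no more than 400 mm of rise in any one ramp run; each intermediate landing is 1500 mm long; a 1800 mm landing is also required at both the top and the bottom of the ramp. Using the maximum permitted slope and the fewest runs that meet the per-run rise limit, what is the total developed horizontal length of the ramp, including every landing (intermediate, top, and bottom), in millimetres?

56506 mm

3029 / 400 = 7.572 → round up to 8 ramp runs. That means 7 intermediate landings.
Ramp run (horizontal) at 1:14: 3029 × 14 = 42406 mm.
Intermediate landings: 7 × 1500 = 10500 mm.
Top and bottom landings: 2 × 1800 = 3600 mm.
Total = 42406 + 10500 + 3600 = 56506 mm.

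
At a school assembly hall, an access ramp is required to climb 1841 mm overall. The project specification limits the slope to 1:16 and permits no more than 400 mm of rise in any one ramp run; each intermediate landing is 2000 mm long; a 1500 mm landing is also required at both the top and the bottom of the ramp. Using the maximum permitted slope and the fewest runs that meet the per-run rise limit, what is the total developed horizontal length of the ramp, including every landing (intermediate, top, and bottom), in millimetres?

At most 400 each: 1841/400 = 4.60, giving 5 ramp runs. That means 4 intermediate landings.
Ramp run (horizontal) at 1:16: 1841 × 16 = 29456 mm.
4 intermediate landings contribute 4 × 2000 = 8000 mm.
Top and bottom landings: 2 × 1500 = 3000 mm.
Total = 29456 + 8000 + 3000 = 40456 mm.

40456 mm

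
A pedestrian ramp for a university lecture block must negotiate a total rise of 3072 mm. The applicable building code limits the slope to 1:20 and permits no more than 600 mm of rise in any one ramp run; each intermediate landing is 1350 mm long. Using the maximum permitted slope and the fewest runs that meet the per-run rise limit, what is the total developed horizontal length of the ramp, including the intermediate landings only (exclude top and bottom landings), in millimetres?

68190 mm

3072 / 600 = 5.12, so 6 ramp runs are needed. That means 5 intermediate landings.
Horizontal run for 3072 mm of rise at 1:20 is 3072 × 20 = 61440 mm.
Intermediate landings: 5 × 1350 = 6750 mm.
Developed length = 61440 + 6750 = 68190 mm.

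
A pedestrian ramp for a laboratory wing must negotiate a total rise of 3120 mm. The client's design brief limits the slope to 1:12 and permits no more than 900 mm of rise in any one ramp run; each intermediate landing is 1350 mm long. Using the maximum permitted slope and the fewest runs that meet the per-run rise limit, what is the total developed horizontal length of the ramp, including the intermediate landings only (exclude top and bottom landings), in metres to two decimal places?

41.49 m

3120 / 900 = 3.467 → round up to 4 ramp runs. That means 3 intermediate landings.
Horizontal run for 3120 mm of rise at 1:12 is 3120 × 12 = 37440 mm.
Intermediate landings: 3 × 1350 = 4050 mm.
Developed length = 37440 + 4050 = 41490 mm.
= 41.49 m.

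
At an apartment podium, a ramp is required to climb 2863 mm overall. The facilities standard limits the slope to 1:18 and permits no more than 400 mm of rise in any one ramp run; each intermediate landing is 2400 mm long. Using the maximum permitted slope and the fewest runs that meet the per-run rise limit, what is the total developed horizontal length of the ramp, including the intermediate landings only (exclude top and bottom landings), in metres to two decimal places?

68.33 m

⌈2863/400⌉ = 8 ramp runs. That means 7 intermediate landings.
Horizontal run for 2863 mm of rise at 1:18 is 2863 × 18 = 51534 mm.
Intermediate landings: 7 × 2400 = 16800 mm.
Total developed length = 51534 + 16800 = 68334 mm.
= 68.33 m.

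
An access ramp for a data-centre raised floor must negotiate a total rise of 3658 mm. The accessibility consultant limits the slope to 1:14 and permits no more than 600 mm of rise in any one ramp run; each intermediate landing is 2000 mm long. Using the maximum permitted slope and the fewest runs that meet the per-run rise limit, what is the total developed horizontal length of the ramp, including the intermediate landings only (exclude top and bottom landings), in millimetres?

3658 / 600 = 6.10, so 7 ramp runs are needed. That means 6 intermediate landings.
Ramp run (horizontal) at 1:14: 3658 × 14 = 51212 mm.
6 intermediate landings contribute 6 × 2000 = 12000 mm.
Developed length = 51212 + 12000 = 63212 mm.

63212 mm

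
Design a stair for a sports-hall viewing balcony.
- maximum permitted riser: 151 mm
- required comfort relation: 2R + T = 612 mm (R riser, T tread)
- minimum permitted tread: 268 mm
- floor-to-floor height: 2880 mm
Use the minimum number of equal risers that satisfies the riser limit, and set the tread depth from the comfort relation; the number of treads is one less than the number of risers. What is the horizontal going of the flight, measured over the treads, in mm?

⌈2880/151⌉ = 20 risers.
Each riser is 2880/20 = 144 mm (≤ 151 mm).
Tread T = 612 − 2 × 144 = 324 mm (≥ 268 mm).
Going = (20 − 1) × 324 = 6156 mm.

6156 mm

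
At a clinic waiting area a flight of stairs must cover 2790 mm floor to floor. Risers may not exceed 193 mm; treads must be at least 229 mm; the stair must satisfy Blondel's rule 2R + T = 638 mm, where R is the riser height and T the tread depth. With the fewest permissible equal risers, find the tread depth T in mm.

266 mm

2790 / 193 = 14.46, so 15 risers are needed.
Each riser is 2790/15 = 186 mm (≤ 193 mm).
Tread T = 638 − 2 × 186 = 266 mm (≥ 229 mm).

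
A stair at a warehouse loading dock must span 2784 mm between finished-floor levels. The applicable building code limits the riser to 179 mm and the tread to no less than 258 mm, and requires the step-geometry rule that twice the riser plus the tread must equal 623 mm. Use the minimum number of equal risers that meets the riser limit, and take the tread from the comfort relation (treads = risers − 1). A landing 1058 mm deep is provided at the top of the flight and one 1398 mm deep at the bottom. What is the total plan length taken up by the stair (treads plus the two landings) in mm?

6581 mm

2784 / 179 = 15.55, so 16 risers are needed.
Each riser is 2784/16 = 174 mm (≤ 179 mm).
From 2R + T = 623: T = 623 − 348 = 275 mm.
Treads = 16 − 1 = 15; going = 15 × 275 = 4125 mm.
Enclosure = 4125 + 1058 + 1398 = 6581 mm.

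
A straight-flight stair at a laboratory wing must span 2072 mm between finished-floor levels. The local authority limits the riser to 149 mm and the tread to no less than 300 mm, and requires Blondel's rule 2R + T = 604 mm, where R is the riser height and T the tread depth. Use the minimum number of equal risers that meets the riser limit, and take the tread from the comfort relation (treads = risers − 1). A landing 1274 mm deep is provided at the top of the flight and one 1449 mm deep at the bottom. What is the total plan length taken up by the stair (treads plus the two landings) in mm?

6727 mm

⌈2072/149⌉ = 14 risers.
Each riser is 2072/14 = 148 mm (≤ 149 mm).
From 2R + T = 604: T = 604 − 296 = 308 mm.
Treads = 14 − 1 = 13; going = 13 × 308 = 4004 mm.
Add landings: 4004 + 1274 + 1449 = 6727 mm.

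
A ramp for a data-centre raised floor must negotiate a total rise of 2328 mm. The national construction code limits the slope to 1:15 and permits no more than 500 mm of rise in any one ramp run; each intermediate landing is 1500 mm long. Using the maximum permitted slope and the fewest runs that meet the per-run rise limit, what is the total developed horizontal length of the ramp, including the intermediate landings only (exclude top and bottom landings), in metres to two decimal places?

2328 / 500 = 4.656 → round up to 5 ramp runs. That means 4 intermediate landings.
Horizontal run for 2328 mm of rise at 1:15 is 2328 × 15 = 34920 mm.
Intermediate landings: 4 × 1500 = 6000 mm.
Developed length = 34920 + 6000 = 40920 mm.
= 40.92 m.

40.92 m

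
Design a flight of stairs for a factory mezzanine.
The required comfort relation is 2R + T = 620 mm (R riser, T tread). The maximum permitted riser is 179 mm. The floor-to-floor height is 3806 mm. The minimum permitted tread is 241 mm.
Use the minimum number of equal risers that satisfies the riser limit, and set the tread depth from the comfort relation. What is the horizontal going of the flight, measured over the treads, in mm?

5754 mm

3806 / 179 = 21.263 → round up to 22 risers.
Riser R = 3806 / 22 = 173 mm, within the 179 mm limit.
T = 620 − 2·173 = 274 mm, which satisfies the 241 mm minimum.
Going = (22 − 1) × 274 = 5754 mm.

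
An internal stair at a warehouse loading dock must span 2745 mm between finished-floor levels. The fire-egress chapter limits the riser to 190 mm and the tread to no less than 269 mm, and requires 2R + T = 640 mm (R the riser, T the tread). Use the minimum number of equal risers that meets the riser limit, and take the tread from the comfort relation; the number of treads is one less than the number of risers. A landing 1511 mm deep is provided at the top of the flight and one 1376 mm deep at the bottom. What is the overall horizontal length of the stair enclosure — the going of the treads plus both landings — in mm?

6723 mm

2745 / 190 = 14.45, so 15 risers are needed.
Each riser is 2745/15 = 183 mm (≤ 190 mm).
T = 640 − 2·183 = 274 mm, which satisfies the 269 mm minimum.
15 risers give 14 treads; going = 14 × 274 = 3836 mm.
Enclosure = 3836 + 1511 + 1376 = 6723 mm.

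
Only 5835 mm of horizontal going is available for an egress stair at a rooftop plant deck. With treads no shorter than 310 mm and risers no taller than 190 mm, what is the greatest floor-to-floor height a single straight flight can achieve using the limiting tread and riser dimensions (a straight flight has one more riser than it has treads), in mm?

5835 / 310 = 18.82, so 18 treads fit.
Risers = treads + 1 = 19.
Maximum height = 19 × 190 = 3610 mm.

3610 mm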